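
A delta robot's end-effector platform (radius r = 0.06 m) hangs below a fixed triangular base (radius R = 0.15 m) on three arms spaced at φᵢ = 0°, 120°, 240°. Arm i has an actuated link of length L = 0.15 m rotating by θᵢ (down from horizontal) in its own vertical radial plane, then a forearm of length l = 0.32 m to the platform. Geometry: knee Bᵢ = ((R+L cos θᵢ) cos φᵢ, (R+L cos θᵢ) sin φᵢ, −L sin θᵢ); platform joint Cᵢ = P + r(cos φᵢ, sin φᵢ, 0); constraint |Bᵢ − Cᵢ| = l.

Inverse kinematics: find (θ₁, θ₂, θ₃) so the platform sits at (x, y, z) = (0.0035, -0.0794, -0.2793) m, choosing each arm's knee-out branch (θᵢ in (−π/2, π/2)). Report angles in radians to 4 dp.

arm 1 (φ=0.0°): x'=0.0035, y'=-0.0794
  A=0.0865, B=-0.2793, C=(l²−L²−A²−y'²−z²)/(2L)=-0.0397
  γ=atan2(-0.2793,0.0865)=-1.2705;  ψ=arccos(-0.1356)=1.7068;  θ1=γ+ψ≈0.4364
arm 2 (φ=120.0°): x'=-0.0705, y'=0.0367
  A cos θ + B sin θ = C:  0.1605·cos θ + -0.2793·sin θ = -0.0841
  γ=atan2(-0.2793,0.1605)=-1.0492;  ψ=arccos(-0.2609)=1.8348;  θ2=γ+ψ≈0.7856
rotate P by −φ3: (0.0670, 0.0427, -0.2793)
  e−x'=0.0230;  (l²−L²−(e−x')²−y'²−z²)/2L = -0.0015
  √(A²+B²)=0.2802;  θ3 = -1.4887+1.5763 ≈ 0.0876

θ₁ = 0.4364, θ₂ = 0.7856, θ₃ = 0.0876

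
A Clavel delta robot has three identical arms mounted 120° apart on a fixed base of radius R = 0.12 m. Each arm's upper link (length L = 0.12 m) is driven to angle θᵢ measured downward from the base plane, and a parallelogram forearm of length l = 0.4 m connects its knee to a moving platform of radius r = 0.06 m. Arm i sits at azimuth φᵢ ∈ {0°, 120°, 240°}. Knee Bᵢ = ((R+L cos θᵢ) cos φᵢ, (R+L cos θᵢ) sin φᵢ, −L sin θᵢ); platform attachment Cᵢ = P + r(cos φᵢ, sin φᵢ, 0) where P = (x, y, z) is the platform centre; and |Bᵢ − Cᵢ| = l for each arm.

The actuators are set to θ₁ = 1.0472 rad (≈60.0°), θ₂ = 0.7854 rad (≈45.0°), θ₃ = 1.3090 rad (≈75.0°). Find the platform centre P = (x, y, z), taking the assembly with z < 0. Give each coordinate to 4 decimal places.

(0.0028, 0.0885, -0.4760)

φ1=0.0°: virtual centre (0.1200, 0.0000, -0.1039), radius l
φ2=120.0°: virtual centre (-0.0724, 0.1254, -0.0849), radius l
arm 3 at φ=240.0°: (R−r)+L cos θ3 = 0.0911;  centre 3 = (-0.0455, -0.0789, -0.1159)
subtract pairs → two planes through P
[-0.3849 0.2509 0.0381]·P = 0.0030;  [-0.3311 -0.1577 -0.0240]·P = -0.0035
det = 0.1438;  x = 0.0028+0.0000z,  y = 0.0162+-0.1520z
quadratic in z: (1.0231)z²+(0.2029)z+(-0.1352)=0, √Δ=0.7710 → z ∈ {-0.4760, 0.2776}; z = -0.4760 (taking z<0)
x = 0.0028, y = 0.0885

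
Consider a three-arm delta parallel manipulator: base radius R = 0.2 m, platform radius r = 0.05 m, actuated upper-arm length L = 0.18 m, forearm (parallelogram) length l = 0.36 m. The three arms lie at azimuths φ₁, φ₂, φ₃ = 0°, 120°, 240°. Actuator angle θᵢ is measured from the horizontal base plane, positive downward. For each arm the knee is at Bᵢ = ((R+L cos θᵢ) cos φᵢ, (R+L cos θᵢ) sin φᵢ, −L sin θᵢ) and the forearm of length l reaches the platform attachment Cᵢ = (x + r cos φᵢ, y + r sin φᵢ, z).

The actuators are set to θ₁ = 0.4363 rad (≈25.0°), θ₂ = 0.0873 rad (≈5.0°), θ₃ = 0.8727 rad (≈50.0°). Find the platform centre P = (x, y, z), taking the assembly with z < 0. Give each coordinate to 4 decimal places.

(0.0102, 0.0793, -0.2537)

arm 1 at φ=0.0°: ρ1 = 0.3131;  O1 = (0.3131, 0.0000, -0.0761)
O2 = (0.3293·cos120.0°, 0.3293·sin120.0°, -0.0157) = (-0.1647, 0.2852, -0.0157)
arm 3 at φ=240.0°: ρ3 = 0.2657;  O3 = (-0.1328, -0.2301, -0.1379)
subtract pairs → two planes through P
plane₁₂: -0.9556x+0.5704y+0.1207z = 0.0049
det = 0.9485;  x = 0.0062+-0.0158z,  y = 0.0189+-0.2381z
sphere 1 gives Az²+Bz+C=0 with A=1.0569, B=0.1528, C=-0.0292;  B²−4AC=0.1470;  roots -0.2537, 0.1091;  negative root z = -0.2537
x = 0.0102, y = 0.0793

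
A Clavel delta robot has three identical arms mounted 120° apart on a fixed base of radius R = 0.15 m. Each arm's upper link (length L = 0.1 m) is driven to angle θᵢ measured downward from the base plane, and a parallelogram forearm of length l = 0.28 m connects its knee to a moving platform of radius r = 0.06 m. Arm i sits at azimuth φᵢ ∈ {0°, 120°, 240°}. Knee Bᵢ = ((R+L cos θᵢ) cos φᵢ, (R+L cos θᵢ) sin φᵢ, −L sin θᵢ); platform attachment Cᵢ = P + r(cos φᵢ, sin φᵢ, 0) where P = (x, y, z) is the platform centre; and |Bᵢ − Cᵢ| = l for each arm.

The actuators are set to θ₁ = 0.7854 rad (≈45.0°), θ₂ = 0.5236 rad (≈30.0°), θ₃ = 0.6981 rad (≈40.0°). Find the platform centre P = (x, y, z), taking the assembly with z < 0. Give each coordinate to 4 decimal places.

φ1=0.0°: virtual centre (0.1607, 0.0000, -0.0707), radius l
O2 = (0.1766·cos120.0°, 0.1766·sin120.0°, -0.0500) = (-0.0883, 0.1529, -0.0500)
O3 = (0.1666·cos240.0°, 0.1666·sin240.0°, -0.0643) = (-0.0833, -0.1443, -0.0643)
|O₂|²−|O₁|² = 0.0029;  |O₃|²−|O₁|² = 0.0011
linear system: -0.4980x+0.3059y = 0.0029−0.0414z; -0.4880x+-0.2886y = 0.0011−0.0129z
Cramer: x(z) = -0.0039+0.0542z;  y(z) = 0.0030-0.0471z
into |P−O₁|² = l²: 1.0052z² + 0.1233z + -0.0463 = 0;  Δ = 0.2013;  z = -0.2845 or 0.1619 → z<0 root = -0.2845
x = -0.0194, y = 0.0164

(-0.0194, 0.0164, -0.2845)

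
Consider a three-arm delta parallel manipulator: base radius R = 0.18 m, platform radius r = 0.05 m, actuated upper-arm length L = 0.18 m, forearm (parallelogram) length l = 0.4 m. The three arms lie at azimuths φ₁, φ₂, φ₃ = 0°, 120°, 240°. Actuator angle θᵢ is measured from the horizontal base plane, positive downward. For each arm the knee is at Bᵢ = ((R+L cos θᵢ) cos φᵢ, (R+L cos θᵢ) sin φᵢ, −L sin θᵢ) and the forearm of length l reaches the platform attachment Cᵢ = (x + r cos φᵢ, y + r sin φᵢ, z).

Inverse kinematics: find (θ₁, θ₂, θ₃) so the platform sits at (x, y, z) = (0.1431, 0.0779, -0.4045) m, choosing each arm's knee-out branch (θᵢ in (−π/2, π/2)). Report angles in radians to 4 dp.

rotate P by −φ1: (0.1431, 0.0779, -0.4045)
  A=-0.0131, B=-0.4045, C=(l²−L²−A²−y'²−z²)/(2L)=-0.1174
  θ1 = atan2(B,A) + arccos(C/0.4047) = 0.2619
arm 2 (φ=120.0°): x'=-0.0041, y'=-0.1629
  A=0.1341, B=-0.4045, C=(l²−L²−A²−y'²−z²)/(2L)=-0.2237
  √(A²+B²)=0.4261;  θ2 = -1.2507+2.1234 ≈ 0.8727
arm 3 (φ=240.0°): x'=-0.1390, y'=0.0850
  A=0.2690, B=-0.4045, C=(l²−L²−A²−y'²−z²)/(2L)=-0.3211
  γ=atan2(-0.4045,0.2690)=-0.9839;  ψ=arccos(-0.6611)=2.2930;  θ3=γ+ψ≈1.3091

θ₁ = 0.2619, θ₂ = 0.8727, θ₃ = 1.3091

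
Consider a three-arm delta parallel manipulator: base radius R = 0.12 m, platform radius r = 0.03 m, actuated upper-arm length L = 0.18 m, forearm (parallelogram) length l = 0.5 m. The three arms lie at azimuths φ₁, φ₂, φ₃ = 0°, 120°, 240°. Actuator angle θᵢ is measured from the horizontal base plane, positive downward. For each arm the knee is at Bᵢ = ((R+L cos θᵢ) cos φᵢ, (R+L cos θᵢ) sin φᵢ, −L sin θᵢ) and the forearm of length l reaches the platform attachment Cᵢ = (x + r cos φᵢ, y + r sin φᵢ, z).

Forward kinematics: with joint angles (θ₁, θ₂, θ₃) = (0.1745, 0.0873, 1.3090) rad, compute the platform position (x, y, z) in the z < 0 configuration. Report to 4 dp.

arm 1 at φ=0.0°: ρ1 = 0.2673;  centre 1 = (0.2673, 0.0000, -0.0313)
centre 2 = (0.2693·cos120.0°, 0.2693·sin120.0°, -0.0157) = (-0.1347, 0.2332, -0.0157)
φ3=240.0°: virtual centre (-0.0683, -0.1183, -0.1739), radius l
eliminate P² terms by subtracting sphere 1 from 2 and 3
linear system: -0.8038x+0.4665y = 0.0004−0.0311z; -0.6711x+-0.2366y = -0.0235−-0.2852z
det = 0.5032;  x = 0.0216+-0.2498z,  y = 0.0381+-0.4971z
sphere 1 gives Az²+Bz+C=0 with A=1.3095, B=0.1474, C=-0.1872;  B²−4AC=1.0025;  roots -0.4386, 0.3260;  negative root z = -0.4386
x = 0.1312, y = 0.2561

(0.1312, 0.2561, -0.4386)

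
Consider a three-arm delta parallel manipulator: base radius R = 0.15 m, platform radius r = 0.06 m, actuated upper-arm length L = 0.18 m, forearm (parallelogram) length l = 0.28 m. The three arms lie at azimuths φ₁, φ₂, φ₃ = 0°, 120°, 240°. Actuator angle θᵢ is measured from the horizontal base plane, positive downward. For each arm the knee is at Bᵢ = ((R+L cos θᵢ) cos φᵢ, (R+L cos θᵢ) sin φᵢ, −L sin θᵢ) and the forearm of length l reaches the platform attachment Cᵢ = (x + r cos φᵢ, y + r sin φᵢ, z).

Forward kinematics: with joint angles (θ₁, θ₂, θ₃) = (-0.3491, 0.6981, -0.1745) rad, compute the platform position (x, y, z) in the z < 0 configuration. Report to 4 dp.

centre 1 = (0.2591·cos0.0°, 0.2591·sin0.0°, 0.0616) = (0.2591, 0.0000, 0.0616)
centre 2 = (0.2279·cos120.0°, 0.2279·sin120.0°, -0.1157) = (-0.1139, 0.1974, -0.1157)
centre 3 = (0.2673·cos240.0°, 0.2673·sin240.0°, 0.0313) = (-0.1336, -0.2315, 0.0313)
subtract pairs → two planes through P
plane₁₂: -0.7462x+0.3947y+-0.3545z = -0.0056
det = 0.6555;  x = 0.0031+-0.2869z,  y = -0.0084+0.3559z
sphere 1 gives Az²+Bz+C=0 with A=1.2089, B=0.0178, C=-0.0090;  B²−4AC=0.0437;  roots -0.0938, 0.0791;  negative root z = -0.0938
x = 0.0300, y = -0.0418

(0.0300, -0.0418, -0.0938)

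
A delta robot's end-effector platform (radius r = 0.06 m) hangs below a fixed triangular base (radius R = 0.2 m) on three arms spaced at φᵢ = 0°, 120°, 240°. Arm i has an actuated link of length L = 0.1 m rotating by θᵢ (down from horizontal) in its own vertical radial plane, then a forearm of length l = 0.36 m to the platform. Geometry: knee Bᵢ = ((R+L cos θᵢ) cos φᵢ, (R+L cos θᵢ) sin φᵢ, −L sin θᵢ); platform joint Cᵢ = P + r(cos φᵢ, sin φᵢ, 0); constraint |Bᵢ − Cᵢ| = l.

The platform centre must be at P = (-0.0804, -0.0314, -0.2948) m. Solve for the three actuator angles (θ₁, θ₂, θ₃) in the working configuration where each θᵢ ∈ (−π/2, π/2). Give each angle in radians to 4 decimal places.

φ1=0.0° → target in arm frame (-0.0804, -0.0314)
  A=0.2204, B=-0.2948, C=(l²−L²−A²−y'²−z²)/(2L)=-0.0843
  √(A²+B²)=0.3681;  θ1 = -0.9288+1.8020 ≈ 0.8732
rotate P by −φ2: (0.0130, 0.0853, -0.2948)
  e−x'=0.1270;  (l²−L²−(e−x')²−y'²−z²)/2L = 0.0464
  θ2 = atan2(B,A) + arccos(C/0.3210) = 0.2616
arm 3 (φ=240.0°): x'=0.0674, y'=-0.0539
  e−x'=0.0726;  (l²−L²−(e−x')²−y'²−z²)/2L = 0.1226
  θ3 = atan2(B,A) + arccos(C/0.3036) = -0.1741

θ₁ = 0.8732, θ₂ = 0.2616, θ₃ = -0.1741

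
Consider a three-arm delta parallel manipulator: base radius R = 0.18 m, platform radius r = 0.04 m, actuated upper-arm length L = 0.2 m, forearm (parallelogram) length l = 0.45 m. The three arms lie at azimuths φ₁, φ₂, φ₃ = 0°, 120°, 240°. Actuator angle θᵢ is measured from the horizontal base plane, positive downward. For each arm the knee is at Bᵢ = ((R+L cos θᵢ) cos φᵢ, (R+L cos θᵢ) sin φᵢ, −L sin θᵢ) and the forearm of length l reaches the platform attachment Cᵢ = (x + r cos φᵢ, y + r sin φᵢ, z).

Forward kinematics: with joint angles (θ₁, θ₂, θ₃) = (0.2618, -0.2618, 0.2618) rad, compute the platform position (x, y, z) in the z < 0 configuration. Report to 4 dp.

(-0.0320, 0.0554, -0.3088)

φ1=0.0°: virtual centre (0.3332, 0.0000, -0.0518), radius l
arm 2 at φ=120.0°: ρ2 = 0.3332;  O2 = (-0.1666, 0.2885, 0.0518)
arm 3 at φ=240.0°: ρ3 = 0.3332;  O3 = (-0.1666, -0.2885, -0.0518)
eliminate P² terms by subtracting sphere 1 from 2 and 3
plane₁₂: -0.9996x+0.5771y+0.2071z = 0.0000
det = 1.1537;  x = 0.0000+0.1036z,  y = 0.0000+-0.1794z
quadratic in z: (1.0429)z²+(0.0345)z+(-0.0888)=0, √Δ=0.6096 → z ∈ {-0.3088, 0.2757}; z = -0.3088 (taking z<0)
x = -0.0320, y = 0.0554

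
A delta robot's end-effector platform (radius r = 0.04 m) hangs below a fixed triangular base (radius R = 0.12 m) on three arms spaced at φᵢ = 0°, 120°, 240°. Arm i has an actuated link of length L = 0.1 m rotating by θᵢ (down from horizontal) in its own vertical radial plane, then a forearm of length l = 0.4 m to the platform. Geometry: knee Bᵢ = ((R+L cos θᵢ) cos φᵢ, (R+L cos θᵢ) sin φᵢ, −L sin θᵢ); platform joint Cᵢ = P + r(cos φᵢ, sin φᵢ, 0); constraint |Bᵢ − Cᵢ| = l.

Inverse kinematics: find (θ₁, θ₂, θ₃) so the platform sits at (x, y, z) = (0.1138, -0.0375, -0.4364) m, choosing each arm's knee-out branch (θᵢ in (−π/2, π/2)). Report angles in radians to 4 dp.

rotate P by −φ1: (0.1138, -0.0375, -0.4364)
  A=-0.0338, B=-0.4364, C=(l²−L²−A²−y'²−z²)/(2L)=-0.2150
  γ=atan2(-0.4364,-0.0338)=-1.6481;  ψ=arccos(-0.4911)=2.0842;  θ1=γ+ψ≈0.4361
rotate P by −φ2: (-0.0894, -0.0798, -0.4364)
  A cos θ + B sin θ = C:  0.1694·cos θ + -0.4364·sin θ = -0.3775
  γ=atan2(-0.4364,0.1694)=-1.2006;  ψ=arccos(-0.8064)=2.5089;  θ2=γ+ψ≈1.3083
rotate P by −φ3: (-0.0244, 0.1173, -0.4364)
  A=0.1044, B=-0.4364, C=(l²−L²−A²−y'²−z²)/(2L)=-0.3255
  √(A²+B²)=0.4487;  θ3 = -1.3359+2.3826 ≈ 1.0466

θ₁ = 0.4361, θ₂ = 1.3083, θ₃ = 1.0466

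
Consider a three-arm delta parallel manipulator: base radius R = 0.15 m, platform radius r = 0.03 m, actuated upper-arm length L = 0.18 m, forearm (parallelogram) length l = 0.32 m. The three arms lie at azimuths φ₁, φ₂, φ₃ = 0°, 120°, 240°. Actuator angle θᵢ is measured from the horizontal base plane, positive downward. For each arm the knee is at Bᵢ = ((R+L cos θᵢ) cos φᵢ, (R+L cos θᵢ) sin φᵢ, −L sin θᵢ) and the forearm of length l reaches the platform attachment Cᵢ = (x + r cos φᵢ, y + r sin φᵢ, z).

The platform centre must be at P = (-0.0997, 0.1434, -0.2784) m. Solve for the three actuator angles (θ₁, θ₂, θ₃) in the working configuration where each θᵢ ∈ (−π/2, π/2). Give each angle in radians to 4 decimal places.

θ₁ = 1.3090, θ₂ = -0.0873, θ₃ = 1.2217

φ1=0.0° → target in arm frame (-0.0997, 0.1434)
  e−x'=0.2197;  (l²−L²−(e−x')²−y'²−z²)/2L = -0.2121
  θ1 = atan2(B,A) + arccos(C/0.3546) = 1.3090
φ2=120.0° → target in arm frame (0.1740, 0.0146)
  e−x'=-0.0540;  (l²−L²−(e−x')²−y'²−z²)/2L = -0.0296
  √(A²+B²)=0.2836;  θ2 = -1.7625+1.6752 ≈ -0.0873
rotate P by −φ3: (-0.0743, -0.1580, -0.2784)
  A=0.1943, B=-0.2784, C=(l²−L²−A²−y'²−z²)/(2L)=-0.1951
  √(A²+B²)=0.3395;  θ3 = -0.9614+2.1831 ≈ 1.2217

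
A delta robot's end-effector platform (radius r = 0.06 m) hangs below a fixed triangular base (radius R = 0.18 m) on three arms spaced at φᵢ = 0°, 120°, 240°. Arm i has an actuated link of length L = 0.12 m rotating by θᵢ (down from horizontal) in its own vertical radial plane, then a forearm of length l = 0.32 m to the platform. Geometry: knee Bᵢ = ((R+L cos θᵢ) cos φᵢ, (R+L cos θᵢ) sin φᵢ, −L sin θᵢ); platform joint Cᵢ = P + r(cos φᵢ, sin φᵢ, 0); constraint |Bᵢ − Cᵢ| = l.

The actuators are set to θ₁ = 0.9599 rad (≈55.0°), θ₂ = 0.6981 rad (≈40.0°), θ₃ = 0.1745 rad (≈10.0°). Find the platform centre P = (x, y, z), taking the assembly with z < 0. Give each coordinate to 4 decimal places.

φ1=0.0°: virtual centre (0.1888, 0.0000, -0.0983), radius l
φ2=120.0°: virtual centre (-0.1060, 0.1835, -0.0771), radius l
arm 3 at φ=240.0°: e+L cos θ3 = 0.2382;  O3 = (-0.1191, -0.2063, -0.0208)
eliminate P² terms by subtracting sphere 1 from 2 and 3
linear system: -0.5896x+0.3671y = 0.0055−0.0423z; -0.6158x+-0.4125y = 0.0118−0.1549z
Cramer: x(z) = -0.0141+0.1584z;  y(z) = -0.0076+0.1391z
sphere 1 gives Az²+Bz+C=0 with A=1.0444, B=0.1302, C=-0.0515;  B²−4AC=0.2320;  roots -0.2929, 0.1683;  negative root z = -0.2929
x = -0.0605, y = -0.0483

(-0.0605, -0.0483, -0.2929)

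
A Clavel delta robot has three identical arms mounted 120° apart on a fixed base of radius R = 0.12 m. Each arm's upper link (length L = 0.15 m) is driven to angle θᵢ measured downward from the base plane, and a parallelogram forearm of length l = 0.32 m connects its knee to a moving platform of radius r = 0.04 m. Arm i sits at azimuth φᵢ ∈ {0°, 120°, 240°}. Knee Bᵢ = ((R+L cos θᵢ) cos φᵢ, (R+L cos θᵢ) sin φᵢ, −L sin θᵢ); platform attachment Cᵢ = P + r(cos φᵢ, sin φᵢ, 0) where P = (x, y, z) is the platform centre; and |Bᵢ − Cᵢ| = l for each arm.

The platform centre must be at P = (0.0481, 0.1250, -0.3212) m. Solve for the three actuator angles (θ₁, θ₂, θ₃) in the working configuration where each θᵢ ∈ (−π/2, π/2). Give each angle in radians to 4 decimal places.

θ₁ = 0.5238, θ₂ = 0.3490, θ₃ = 1.2219

arm 1 (φ=0.0°): x'=0.0481, y'=0.1250
  e−x'=0.0319;  (l²−L²−(e−x')²−y'²−z²)/2L = -0.1330
  γ=atan2(-0.3212,0.0319)=-1.4718;  ψ=arccos(-0.4122)=1.9956;  θ1=γ+ψ≈0.5238
φ2=120.0° → target in arm frame (0.0842, -0.1042)
  A cos θ + B sin θ = C:  -0.0042·cos θ + -0.3212·sin θ = -0.1138
  θ2 = atan2(B,A) + arccos(C/0.3212) = 0.3490
arm 3 (φ=240.0°): x'=-0.1323, y'=-0.0208
  A cos θ + B sin θ = C:  0.2123·cos θ + -0.3212·sin θ = -0.2293
  γ=atan2(-0.3212,0.2123)=-0.9867;  ψ=arccos(-0.5954)=2.2086;  θ3=γ+ψ≈1.2219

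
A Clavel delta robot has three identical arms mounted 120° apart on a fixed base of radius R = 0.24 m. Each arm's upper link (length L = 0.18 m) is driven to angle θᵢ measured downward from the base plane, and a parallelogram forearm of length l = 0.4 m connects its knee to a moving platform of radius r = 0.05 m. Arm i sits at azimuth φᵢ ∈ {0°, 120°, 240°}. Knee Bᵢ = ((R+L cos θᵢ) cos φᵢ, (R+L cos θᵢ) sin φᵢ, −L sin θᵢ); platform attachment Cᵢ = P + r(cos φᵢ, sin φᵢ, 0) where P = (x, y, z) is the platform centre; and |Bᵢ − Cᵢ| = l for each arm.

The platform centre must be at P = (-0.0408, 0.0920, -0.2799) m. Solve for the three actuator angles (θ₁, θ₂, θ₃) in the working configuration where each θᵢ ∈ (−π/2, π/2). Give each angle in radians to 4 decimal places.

arm 1 (φ=0.0°): x'=-0.0408, y'=0.0920
  A=0.2308, B=-0.2799, C=(l²−L²−A²−y'²−z²)/(2L)=-0.0347
  θ1 = atan2(B,A) + arccos(C/0.3628) = 0.7852
rotate P by −φ2: (0.1001, -0.0107, -0.2799)
  e−x'=0.0899;  (l²−L²−(e−x')²−y'²−z²)/2L = 0.1140
  γ=atan2(-0.2799,0.0899)=-1.2599;  ψ=arccos(0.3879)=1.1724;  θ2=γ+ψ≈-0.0875
rotate P by −φ3: (-0.0593, -0.0813, -0.2799)
  A=0.2493, B=-0.2799, C=(l²−L²−A²−y'²−z²)/(2L)=-0.0542
  θ3 = atan2(B,A) + arccos(C/0.3748) = 0.8726

θ₁ = 0.7852, θ₂ = -0.0875, θ₃ = 0.8726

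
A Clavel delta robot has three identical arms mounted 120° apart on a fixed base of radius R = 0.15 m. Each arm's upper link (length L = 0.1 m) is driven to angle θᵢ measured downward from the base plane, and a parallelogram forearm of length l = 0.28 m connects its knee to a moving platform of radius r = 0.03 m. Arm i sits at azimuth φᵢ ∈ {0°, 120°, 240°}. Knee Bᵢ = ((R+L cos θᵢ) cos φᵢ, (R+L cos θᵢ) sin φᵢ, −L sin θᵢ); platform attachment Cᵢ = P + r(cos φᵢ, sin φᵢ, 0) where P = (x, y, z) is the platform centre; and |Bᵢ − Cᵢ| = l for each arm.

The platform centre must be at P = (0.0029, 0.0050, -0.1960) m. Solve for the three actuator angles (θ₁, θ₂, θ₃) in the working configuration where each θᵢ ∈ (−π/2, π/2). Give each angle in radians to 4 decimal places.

θ₁ = 0.1748, θ₂ = 0.1750, θ₃ = 0.2616

φ1=0.0° → target in arm frame (0.0029, 0.0050)
  A=0.1171, B=-0.1960, C=(l²−L²−A²−y'²−z²)/(2L)=0.0812
  √(A²+B²)=0.2283;  θ1 = -1.0323+1.2070 ≈ 0.1748
rotate P by −φ2: (0.0029, -0.0050, -0.1960)
  A cos θ + B sin θ = C:  0.1171·cos θ + -0.1960·sin θ = 0.0812
  γ=atan2(-0.1960,0.1171)=-1.0322;  ψ=arccos(0.3557)=1.2072;  θ2=γ+ψ≈0.1750
φ3=240.0° → target in arm frame (-0.0058, 0.0000)
  A cos θ + B sin θ = C:  0.1258·cos θ + -0.1960·sin θ = 0.0708
  γ=atan2(-0.1960,0.1258)=-1.0003;  ψ=arccos(0.3041)=1.2618;  θ3=γ+ψ≈0.2616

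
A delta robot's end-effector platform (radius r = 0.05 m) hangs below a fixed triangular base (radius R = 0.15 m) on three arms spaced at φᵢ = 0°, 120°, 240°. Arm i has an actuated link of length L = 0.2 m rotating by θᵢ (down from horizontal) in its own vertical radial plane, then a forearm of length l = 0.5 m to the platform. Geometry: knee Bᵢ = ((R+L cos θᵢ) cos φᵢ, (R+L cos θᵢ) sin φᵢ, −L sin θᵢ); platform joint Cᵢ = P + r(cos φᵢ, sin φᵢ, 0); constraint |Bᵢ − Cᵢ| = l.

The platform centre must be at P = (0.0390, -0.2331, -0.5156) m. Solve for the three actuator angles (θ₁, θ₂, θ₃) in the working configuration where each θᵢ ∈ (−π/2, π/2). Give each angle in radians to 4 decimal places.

rotate P by −φ1: (0.0390, -0.2331, -0.5156)
  A=0.0610, B=-0.5156, C=(l²−L²−A²−y'²−z²)/(2L)=-0.2847
  γ=atan2(-0.5156,0.0610)=-1.4530;  ψ=arccos(-0.5484)=2.1513;  θ1=γ+ψ≈0.6983
arm 2 (φ=120.0°): x'=-0.2214, y'=0.0828
  e−x'=0.3214;  (l²−L²−(e−x')²−y'²−z²)/2L = -0.4149
  θ2 = atan2(B,A) + arccos(C/0.6076) = 1.3092
rotate P by −φ3: (0.1824, 0.1503, -0.5156)
  e−x'=-0.0824;  (l²−L²−(e−x')²−y'²−z²)/2L = -0.2131
  θ3 = atan2(B,A) + arccos(C/0.5221) = 0.2619

θ₁ = 0.6983, θ₂ = 1.3092, θ₃ = 0.2619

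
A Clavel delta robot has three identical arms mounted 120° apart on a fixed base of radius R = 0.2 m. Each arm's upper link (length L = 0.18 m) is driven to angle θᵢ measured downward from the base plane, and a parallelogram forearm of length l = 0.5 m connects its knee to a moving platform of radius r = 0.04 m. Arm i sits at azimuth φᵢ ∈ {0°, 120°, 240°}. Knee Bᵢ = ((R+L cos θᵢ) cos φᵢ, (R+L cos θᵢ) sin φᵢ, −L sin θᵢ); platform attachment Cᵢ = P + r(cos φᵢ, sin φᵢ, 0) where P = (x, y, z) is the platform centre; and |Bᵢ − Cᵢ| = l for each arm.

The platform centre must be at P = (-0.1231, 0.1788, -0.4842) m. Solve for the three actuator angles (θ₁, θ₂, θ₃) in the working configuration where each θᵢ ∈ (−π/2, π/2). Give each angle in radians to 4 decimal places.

φ1=0.0° → target in arm frame (-0.1231, 0.1788)
  e−x'=0.2831;  (l²−L²−(e−x')²−y'²−z²)/2L = -0.3582
  θ1 = atan2(B,A) + arccos(C/0.5609) = 1.2219
arm 2 (φ=120.0°): x'=0.2164, y'=0.0172
  A cos θ + B sin θ = C:  -0.0564·cos θ + -0.4842·sin θ = -0.0565
  √(A²+B²)=0.4875;  θ2 = -1.6867+1.6869 ≈ 0.0001
rotate P by −φ3: (-0.0933, -0.1960, -0.4842)
  A=0.2533, B=-0.4842, C=(l²−L²−A²−y'²−z²)/(2L)=-0.3317
  θ3 = atan2(B,A) + arccos(C/0.5465) = 1.1344

θ₁ = 1.2219, θ₂ = 0.0001, θ₃ = 1.1344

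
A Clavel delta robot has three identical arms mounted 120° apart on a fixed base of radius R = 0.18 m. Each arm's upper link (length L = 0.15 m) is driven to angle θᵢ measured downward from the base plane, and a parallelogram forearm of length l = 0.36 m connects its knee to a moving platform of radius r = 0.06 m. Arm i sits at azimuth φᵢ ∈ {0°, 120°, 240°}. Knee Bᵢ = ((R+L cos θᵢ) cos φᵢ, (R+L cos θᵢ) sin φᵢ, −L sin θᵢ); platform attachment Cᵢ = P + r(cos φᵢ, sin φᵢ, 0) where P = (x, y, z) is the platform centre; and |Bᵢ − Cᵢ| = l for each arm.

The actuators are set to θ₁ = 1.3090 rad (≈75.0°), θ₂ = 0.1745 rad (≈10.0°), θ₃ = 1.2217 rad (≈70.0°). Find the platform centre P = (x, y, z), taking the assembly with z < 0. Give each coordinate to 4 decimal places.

(-0.0912, 0.1303, -0.3688)

arm 1 at φ=0.0°: ρ1 = 0.1588;  O1 = (0.1588, 0.0000, -0.1449)
φ2=120.0°: virtual centre (-0.1339, 0.2319, -0.0260), radius l
O3 = (0.1713·cos240.0°, 0.1713·sin240.0°, -0.1410) = (-0.0857, -0.1484, -0.1410)
|O₂|²−|O₁|² = 0.0261;  |O₃|²−|O₁|² = 0.0030
[-0.5854 0.4637 0.2377]·P = 0.0261;  [-0.4890 -0.2967 0.0079]·P = 0.0030
Cramer: x(z) = -0.0228+0.1853z;  y(z) = 0.0275-0.2787z
into |P−O₁|² = l²: 1.1120z² + 0.2071z + -0.0748 = 0;  Δ = 0.3758;  z = -0.3688 or 0.1825 → z<0 root = -0.3688
x = -0.0912, y = 0.1303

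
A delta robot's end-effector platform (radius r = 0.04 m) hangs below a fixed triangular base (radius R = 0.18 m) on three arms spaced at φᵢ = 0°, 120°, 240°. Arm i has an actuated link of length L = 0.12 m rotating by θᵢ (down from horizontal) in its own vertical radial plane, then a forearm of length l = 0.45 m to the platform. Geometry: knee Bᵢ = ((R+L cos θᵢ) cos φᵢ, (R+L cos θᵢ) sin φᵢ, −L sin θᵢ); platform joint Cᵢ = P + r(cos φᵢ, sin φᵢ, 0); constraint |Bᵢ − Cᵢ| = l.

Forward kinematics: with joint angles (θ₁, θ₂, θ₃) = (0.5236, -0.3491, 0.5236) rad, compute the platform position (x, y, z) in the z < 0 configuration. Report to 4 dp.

φ1=0.0°: virtual centre (0.2439, 0.0000, -0.0600), radius l
arm 2 at φ=120.0°: e+L cos θ2 = 0.2528;  centre 2 = (-0.1264, 0.2189, 0.0410)
arm 3 at φ=240.0°: e+L cos θ3 = 0.2439;  centre 3 = (-0.1220, -0.2112, -0.0600)
eliminate P² terms by subtracting sphere 1 from 2 and 3
plane₁₂: -0.7406x+0.4378y+0.2021z = 0.0025
det = 0.6333;  x = -0.0017+0.1348z,  y = 0.0029+-0.2335z
into |P−centre ₁|² = l²: 1.0727z² + 0.0524z + -0.1386 = 0;  Δ = 0.5974;  z = -0.3847 or 0.3358 → z<0 root = -0.3847
x = -0.0535, y = 0.0927

(-0.0535, 0.0927, -0.3847)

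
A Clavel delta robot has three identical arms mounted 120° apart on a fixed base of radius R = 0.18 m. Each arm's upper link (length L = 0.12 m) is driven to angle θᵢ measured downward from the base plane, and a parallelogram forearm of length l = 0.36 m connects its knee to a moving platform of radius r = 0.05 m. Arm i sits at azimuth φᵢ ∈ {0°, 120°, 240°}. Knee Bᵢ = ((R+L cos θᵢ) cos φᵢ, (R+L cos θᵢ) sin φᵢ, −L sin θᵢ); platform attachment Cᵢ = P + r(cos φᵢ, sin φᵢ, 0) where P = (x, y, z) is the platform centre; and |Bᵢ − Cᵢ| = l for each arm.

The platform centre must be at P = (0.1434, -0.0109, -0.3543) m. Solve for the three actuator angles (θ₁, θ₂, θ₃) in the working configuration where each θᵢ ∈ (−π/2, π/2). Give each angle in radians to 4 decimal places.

θ₁ = 0.0874, θ₂ = 1.3088, θ₃ = 1.2214

φ1=0.0° → target in arm frame (0.1434, -0.0109)
  e−x'=-0.0134;  (l²−L²−(e−x')²−y'²−z²)/2L = -0.0443
  √(A²+B²)=0.3546;  θ1 = -1.6086+1.6960 ≈ 0.0874
rotate P by −φ2: (-0.0811, -0.1187, -0.3543)
  A=0.2111, B=-0.3543, C=(l²−L²−A²−y'²−z²)/(2L)=-0.2875
  γ=atan2(-0.3543,0.2111)=-1.0334;  ψ=arccos(-0.6971)=2.3422;  θ2=γ+ψ≈1.3088
φ3=240.0° → target in arm frame (-0.0623, 0.1296)
  A=0.1923, B=-0.3543, C=(l²−L²−A²−y'²−z²)/(2L)=-0.2671
  γ=atan2(-0.3543,0.1923)=-1.0736;  ψ=arccos(-0.6626)=2.2950;  θ3=γ+ψ≈1.2214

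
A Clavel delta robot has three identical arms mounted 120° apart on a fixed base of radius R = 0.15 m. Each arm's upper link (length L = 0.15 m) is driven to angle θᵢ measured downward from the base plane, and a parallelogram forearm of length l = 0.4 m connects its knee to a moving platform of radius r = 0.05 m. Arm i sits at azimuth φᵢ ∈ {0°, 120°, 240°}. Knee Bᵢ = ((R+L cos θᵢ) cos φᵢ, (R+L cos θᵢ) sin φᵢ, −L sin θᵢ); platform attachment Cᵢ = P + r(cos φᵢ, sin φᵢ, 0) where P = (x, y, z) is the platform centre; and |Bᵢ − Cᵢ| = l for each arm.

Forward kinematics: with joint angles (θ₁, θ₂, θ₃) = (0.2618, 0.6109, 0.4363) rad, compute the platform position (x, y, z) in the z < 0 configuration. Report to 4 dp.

(0.0430, -0.0258, -0.3831)

arm 1 at φ=0.0°: (R−r)+L cos θ1 = 0.2449;  centre 1 = (0.2449, 0.0000, -0.0388)
arm 2 at φ=120.0°: (R−r)+L cos θ2 = 0.2229;  centre 2 = (-0.1114, 0.1930, -0.0860)
φ3=240.0°: virtual centre (-0.1180, -0.2043, -0.0634), radius l
subtract pairs → two planes through P
[-0.7126 0.3860 -0.0944]·P = -0.0044;  [-0.7257 -0.4087 -0.0491]·P = -0.0018
det = 0.5714;  x = 0.0044+-0.1007z,  y = -0.0034+0.0587z
into |P−centre ₁|² = l²: 1.0136z² + 0.1257z + -0.1006 = 0;  Δ = 0.4238;  z = -0.3831 or 0.2591 → z<0 root = -0.3831
x = 0.0430, y = -0.0258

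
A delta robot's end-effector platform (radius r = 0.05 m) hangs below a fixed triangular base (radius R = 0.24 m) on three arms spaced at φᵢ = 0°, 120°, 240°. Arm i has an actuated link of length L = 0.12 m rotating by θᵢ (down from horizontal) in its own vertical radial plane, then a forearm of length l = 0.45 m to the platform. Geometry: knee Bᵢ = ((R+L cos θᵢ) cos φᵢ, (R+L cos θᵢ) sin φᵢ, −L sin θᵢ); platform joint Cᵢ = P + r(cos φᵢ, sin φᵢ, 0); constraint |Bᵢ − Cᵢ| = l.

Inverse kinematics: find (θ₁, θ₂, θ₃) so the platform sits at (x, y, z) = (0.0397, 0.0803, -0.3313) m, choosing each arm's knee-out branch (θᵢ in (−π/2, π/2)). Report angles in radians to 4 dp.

arm 1 (φ=0.0°): x'=0.0397, y'=0.0803
  e−x'=0.1503;  (l²−L²−(e−x')²−y'²−z²)/2L = 0.2054
  θ1 = atan2(B,A) + arccos(C/0.3638) = -0.1741
φ2=120.0° → target in arm frame (0.0497, -0.0745)
  A=0.1403, B=-0.3313, C=(l²−L²−A²−y'²−z²)/(2L)=0.2212
  γ=atan2(-0.3313,0.1403)=-1.1702;  ψ=arccos(0.6149)=0.9085;  θ2=γ+ψ≈-0.2617
rotate P by −φ3: (-0.0894, -0.0058, -0.3313)
  A=0.2794, B=-0.3313, C=(l²−L²−A²−y'²−z²)/(2L)=0.0010
  √(A²+B²)=0.4334;  θ3 = -0.8702+1.5684 ≈ 0.6982

θ₁ = -0.1741, θ₂ = -0.2617, θ₃ = 0.6982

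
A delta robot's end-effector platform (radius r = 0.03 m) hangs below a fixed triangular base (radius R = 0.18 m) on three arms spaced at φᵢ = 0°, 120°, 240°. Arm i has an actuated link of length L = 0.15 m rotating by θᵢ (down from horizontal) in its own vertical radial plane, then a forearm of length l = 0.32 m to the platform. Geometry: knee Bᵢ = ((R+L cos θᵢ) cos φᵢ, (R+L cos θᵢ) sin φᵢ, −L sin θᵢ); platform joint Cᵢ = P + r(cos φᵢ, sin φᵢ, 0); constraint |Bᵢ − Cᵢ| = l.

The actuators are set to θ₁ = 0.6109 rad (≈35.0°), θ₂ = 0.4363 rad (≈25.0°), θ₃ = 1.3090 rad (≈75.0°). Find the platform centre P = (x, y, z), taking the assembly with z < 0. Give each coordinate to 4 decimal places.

O1 = (0.2729·cos0.0°, 0.2729·sin0.0°, -0.0860) = (0.2729, 0.0000, -0.0860)
arm 2 at φ=120.0°: (R−r)+L cos θ2 = 0.2859;  O2 = (-0.1430, 0.2476, -0.0634)
φ3=240.0°: virtual centre (-0.0944, -0.1635, -0.1449), radius l
eliminate P² terms by subtracting sphere 1 from 2 and 3
linear system: -0.8317x+0.4953y = 0.0039−0.0453z; -0.7346x+-0.3271y = -0.0252−-0.1177z
det = 0.6358;  x = 0.0176+-0.0684z,  y = 0.0375+-0.2063z
into |P−O₁|² = l²: 1.0472z² + 0.1915z + -0.0284 = 0;  Δ = 0.1558;  z = -0.2799 or 0.0970 → z<0 root = -0.2799
x = 0.0368, y = 0.0953

(0.0368, 0.0953, -0.2799)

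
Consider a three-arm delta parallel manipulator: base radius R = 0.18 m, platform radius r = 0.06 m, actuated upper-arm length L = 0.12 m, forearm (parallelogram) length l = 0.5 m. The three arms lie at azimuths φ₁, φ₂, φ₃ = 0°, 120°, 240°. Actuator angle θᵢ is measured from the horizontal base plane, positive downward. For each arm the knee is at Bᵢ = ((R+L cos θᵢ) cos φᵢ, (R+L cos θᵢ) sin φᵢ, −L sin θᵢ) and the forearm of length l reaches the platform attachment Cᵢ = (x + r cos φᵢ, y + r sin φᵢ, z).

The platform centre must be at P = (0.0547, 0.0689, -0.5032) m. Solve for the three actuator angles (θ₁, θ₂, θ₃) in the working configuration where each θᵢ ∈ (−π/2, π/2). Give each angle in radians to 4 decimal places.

arm 1 (φ=0.0°): x'=0.0547, y'=0.0689
  A=0.0653, B=-0.5032, C=(l²−L²−A²−y'²−z²)/(2L)=-0.1109
  γ=atan2(-0.5032,0.0653)=-1.4417;  ψ=arccos(-0.2186)=1.7912;  θ1=γ+ψ≈0.3494
rotate P by −φ2: (0.0323, -0.0818, -0.5032)
  A=0.0877, B=-0.5032, C=(l²−L²−A²−y'²−z²)/(2L)=-0.1333
  θ2 = atan2(B,A) + arccos(C/0.5108) = 0.4366
arm 3 (φ=240.0°): x'=-0.0870, y'=0.0129
  A cos θ + B sin θ = C:  0.2070·cos θ + -0.5032·sin θ = -0.2526
  γ=atan2(-0.5032,0.2070)=-1.1805;  ψ=arccos(-0.4643)=2.0537;  θ3=γ+ψ≈0.8732

θ₁ = 0.3494, θ₂ = 0.4366, θ₃ = 0.8732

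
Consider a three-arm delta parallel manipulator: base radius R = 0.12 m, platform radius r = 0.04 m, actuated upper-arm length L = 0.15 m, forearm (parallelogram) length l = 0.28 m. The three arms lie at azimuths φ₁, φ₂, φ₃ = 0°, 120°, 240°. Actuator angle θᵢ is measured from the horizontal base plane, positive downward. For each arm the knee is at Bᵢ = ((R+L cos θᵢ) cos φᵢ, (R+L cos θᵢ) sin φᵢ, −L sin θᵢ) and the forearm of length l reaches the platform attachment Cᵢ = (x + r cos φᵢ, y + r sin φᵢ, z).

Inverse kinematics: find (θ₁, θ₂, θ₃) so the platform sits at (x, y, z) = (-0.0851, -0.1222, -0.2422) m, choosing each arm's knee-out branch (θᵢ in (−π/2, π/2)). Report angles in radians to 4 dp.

θ₁ = 1.1349, θ₂ = 1.0476, θ₃ = -0.1744

arm 1 (φ=0.0°): x'=-0.0851, y'=-0.1222
  A=0.1651, B=-0.2422, C=(l²−L²−A²−y'²−z²)/(2L)=-0.1498
  √(A²+B²)=0.2931;  θ1 = -0.9725+2.1074 ≈ 1.1349
rotate P by −φ2: (-0.0633, 0.1348, -0.2422)
  A cos θ + B sin θ = C:  0.1433·cos θ + -0.2422·sin θ = -0.1382
  γ=atan2(-0.2422,0.1433)=-1.0366;  ψ=arccos(-0.4911)=2.0842;  θ2=γ+ψ≈1.0476
φ3=240.0° → target in arm frame (0.1484, -0.0126)
  A cos θ + B sin θ = C:  -0.0684·cos θ + -0.2422·sin θ = -0.0253
  √(A²+B²)=0.2517;  θ3 = -1.8460+1.6716 ≈ -0.1744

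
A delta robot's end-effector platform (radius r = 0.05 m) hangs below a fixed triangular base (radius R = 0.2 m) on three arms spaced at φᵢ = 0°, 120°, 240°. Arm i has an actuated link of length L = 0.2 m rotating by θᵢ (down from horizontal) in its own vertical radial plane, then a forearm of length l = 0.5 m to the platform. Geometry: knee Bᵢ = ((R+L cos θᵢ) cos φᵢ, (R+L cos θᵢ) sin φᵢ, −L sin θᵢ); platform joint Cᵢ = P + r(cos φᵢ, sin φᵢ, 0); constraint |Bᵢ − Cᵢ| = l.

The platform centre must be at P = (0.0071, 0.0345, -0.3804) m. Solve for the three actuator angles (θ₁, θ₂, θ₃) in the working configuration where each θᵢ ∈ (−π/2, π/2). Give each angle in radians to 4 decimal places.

θ₁ = 0.0872, θ₂ = 0.0001, θ₃ = 0.2616

φ1=0.0° → target in arm frame (0.0071, 0.0345)
  A=0.1429, B=-0.3804, C=(l²−L²−A²−y'²−z²)/(2L)=0.1092
  √(A²+B²)=0.4064;  θ1 = -1.2114+1.2987 ≈ 0.0872
arm 2 (φ=120.0°): x'=0.0263, y'=-0.0234
  A=0.1237, B=-0.3804, C=(l²−L²−A²−y'²−z²)/(2L)=0.1236
  γ=atan2(-0.3804,0.1237)=-1.2565;  ψ=arccos(0.3091)=1.2566;  θ2=γ+ψ≈0.0001
arm 3 (φ=240.0°): x'=-0.0334, y'=-0.0111
  A cos θ + B sin θ = C:  0.1834·cos θ + -0.3804·sin θ = 0.0788
  γ=atan2(-0.3804,0.1834)=-1.1215;  ψ=arccos(0.1866)=1.3831;  θ3=γ+ψ≈0.2616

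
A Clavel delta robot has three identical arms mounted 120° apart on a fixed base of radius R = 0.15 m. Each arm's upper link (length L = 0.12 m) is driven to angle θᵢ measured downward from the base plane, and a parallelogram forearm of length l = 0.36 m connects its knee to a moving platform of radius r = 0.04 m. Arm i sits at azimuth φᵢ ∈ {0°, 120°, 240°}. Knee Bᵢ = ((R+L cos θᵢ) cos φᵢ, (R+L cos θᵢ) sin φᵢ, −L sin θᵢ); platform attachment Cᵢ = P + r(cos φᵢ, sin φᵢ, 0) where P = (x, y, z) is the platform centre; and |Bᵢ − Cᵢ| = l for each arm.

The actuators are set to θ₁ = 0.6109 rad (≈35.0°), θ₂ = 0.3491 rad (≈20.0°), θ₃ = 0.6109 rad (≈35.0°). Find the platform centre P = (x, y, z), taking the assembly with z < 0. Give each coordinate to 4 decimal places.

arm 1 at φ=0.0°: (R−r)+L cos θ1 = 0.2083;  S1 = (0.2083, 0.0000, -0.0688)
φ2=120.0°: virtual centre (-0.1114, 0.1929, -0.0410), radius l
S3 = (0.2083·cos240.0°, 0.2083·sin240.0°, -0.0688) = (-0.1041, -0.1804, -0.0688)
|S₂|²−|S₁|² = 0.0032;  |S₃|²−|S₁|² = 0.0000
linear system: -0.6394x+0.3858y = 0.0032−0.0556z; -0.6249x+-0.3608y = 0.0000−0.0000z
det = 0.4718;  x = -0.0024+0.0425z,  y = 0.0042+-0.0736z
quadratic in z: (1.0072)z²+(0.1191)z+(-0.0804)=0, √Δ=0.5816 → z ∈ {-0.3479, 0.2296}; z = -0.3479 (taking z<0)
x = -0.0172, y = 0.0298

(-0.0172, 0.0298, -0.3479)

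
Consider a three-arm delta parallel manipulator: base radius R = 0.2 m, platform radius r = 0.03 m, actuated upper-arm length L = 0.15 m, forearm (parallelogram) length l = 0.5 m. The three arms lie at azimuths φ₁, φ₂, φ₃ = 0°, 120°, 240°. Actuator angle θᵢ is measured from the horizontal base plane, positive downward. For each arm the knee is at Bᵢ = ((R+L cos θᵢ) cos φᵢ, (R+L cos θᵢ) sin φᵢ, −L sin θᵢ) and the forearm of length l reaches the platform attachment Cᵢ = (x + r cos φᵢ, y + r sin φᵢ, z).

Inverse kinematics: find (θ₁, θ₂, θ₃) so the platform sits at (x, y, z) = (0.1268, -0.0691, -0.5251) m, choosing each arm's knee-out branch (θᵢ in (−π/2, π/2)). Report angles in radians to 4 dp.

θ₁ = 0.4366, θ₂ = 1.3965, θ₃ = 0.9601

arm 1 (φ=0.0°): x'=0.1268, y'=-0.0691
  A cos θ + B sin θ = C:  0.0432·cos θ + -0.5251·sin θ = -0.1829
  γ=atan2(-0.5251,0.0432)=-1.4887;  ψ=arccos(-0.3471)=1.9253;  θ1=γ+ψ≈0.4366
arm 2 (φ=120.0°): x'=-0.1232, y'=-0.0753
  e−x'=0.2932;  (l²−L²−(e−x')²−y'²−z²)/2L = -0.4663
  γ=atan2(-0.5251,0.2932)=-1.0615;  ψ=arccos(-0.7753)=2.4580;  θ2=γ+ψ≈1.3965
rotate P by −φ3: (-0.0036, 0.1444, -0.5251)
  A cos θ + B sin θ = C:  0.1736·cos θ + -0.5251·sin θ = -0.3306
  γ=atan2(-0.5251,0.1736)=-1.2516;  ψ=arccos(-0.5979)=2.2116;  θ3=γ+ψ≈0.9601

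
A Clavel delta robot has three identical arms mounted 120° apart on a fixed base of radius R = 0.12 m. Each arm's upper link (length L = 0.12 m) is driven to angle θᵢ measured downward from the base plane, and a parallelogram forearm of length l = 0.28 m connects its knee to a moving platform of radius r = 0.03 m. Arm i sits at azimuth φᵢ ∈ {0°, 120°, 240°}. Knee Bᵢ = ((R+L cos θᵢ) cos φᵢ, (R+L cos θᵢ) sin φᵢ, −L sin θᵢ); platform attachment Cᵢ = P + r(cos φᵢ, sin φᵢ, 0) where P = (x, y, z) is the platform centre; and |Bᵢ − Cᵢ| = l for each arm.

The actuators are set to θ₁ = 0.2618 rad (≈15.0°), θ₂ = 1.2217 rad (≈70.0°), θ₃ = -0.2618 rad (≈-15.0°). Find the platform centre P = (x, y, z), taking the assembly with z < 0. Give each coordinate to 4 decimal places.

φ1=0.0°: virtual centre (0.2059, 0.0000, -0.0311), radius l
O2 = (0.1310·cos120.0°, 0.1310·sin120.0°, -0.1128) = (-0.0655, 0.1135, -0.1128)
φ3=240.0°: virtual centre (-0.1030, -0.1783, 0.0311), radius l
|O₂|²−|O₁|² = -0.0135;  |O₃|²−|O₁|² = 0.0000
linear system: -0.5429x+0.2270y = -0.0135−-0.1634z; -0.6177x+-0.3566y = 0.0000−0.1242z
det = 0.3338;  x = 0.0144+-0.0901z,  y = -0.0249+0.5044z
sphere 1 gives Az²+Bz+C=0 with A=1.2625, B=0.0715, C=-0.0401;  B²−4AC=0.2078;  roots -0.2088, 0.1522;  negative root z = -0.2088
x = 0.0332, y = -0.1303

(0.0332, -0.1303, -0.2088)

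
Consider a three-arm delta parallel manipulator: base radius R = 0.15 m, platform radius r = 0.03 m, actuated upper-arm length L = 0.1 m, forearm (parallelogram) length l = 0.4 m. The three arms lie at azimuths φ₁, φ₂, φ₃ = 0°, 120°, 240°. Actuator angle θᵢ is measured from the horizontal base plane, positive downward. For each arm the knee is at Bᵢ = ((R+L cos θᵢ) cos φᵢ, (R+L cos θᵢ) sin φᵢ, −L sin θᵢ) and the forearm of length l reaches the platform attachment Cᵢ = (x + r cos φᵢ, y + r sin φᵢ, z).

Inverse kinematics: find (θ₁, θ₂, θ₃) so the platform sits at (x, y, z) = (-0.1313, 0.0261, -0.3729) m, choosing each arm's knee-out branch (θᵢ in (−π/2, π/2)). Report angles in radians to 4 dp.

θ₁ = 1.2217, θ₂ = 0.0875, θ₃ = 0.3490

φ1=0.0° → target in arm frame (-0.1313, 0.0261)
  A cos θ + B sin θ = C:  0.2513·cos θ + -0.3729·sin θ = -0.2644
  √(A²+B²)=0.4497;  θ1 = -0.9778+2.1995 ≈ 1.2217
rotate P by −φ2: (0.0883, 0.1007, -0.3729)
  A cos θ + B sin θ = C:  0.0317·cos θ + -0.3729·sin θ = -0.0010
  γ=atan2(-0.3729,0.0317)=-1.4859;  ψ=arccos(-0.0026)=1.5734;  θ2=γ+ψ≈0.0875
rotate P by −φ3: (0.0430, -0.1268, -0.3729)
  A cos θ + B sin θ = C:  0.0770·cos θ + -0.3729·sin θ = -0.0552
  √(A²+B²)=0.3808;  θ3 = -1.3673+1.7163 ≈ 0.3490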